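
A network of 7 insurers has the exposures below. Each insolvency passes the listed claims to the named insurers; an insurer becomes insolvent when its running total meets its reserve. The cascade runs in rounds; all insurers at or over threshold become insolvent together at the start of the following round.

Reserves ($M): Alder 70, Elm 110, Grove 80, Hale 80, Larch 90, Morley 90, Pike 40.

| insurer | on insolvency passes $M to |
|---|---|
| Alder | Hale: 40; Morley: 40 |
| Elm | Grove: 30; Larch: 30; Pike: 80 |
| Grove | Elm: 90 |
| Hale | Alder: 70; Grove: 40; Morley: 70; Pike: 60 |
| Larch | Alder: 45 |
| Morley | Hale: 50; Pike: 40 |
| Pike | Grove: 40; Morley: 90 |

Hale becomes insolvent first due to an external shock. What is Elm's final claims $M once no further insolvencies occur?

90

Round 1 — Hale becomes insolvent (initial).
  Alder: +70 → 70 ≥ 70
  Grove: +40 → 40 < 80
  Morley: +70 → 70 < 90
  Pike: +60 → 60 ≥ 40
Round 2 — Alder, Pike become insolvent.
  Grove: +40 → 80 ≥ 80
  Morley: +40+90 → 200 ≥ 90
Round 3 — Grove, Morley become insolvent.
  Elm: +90 → 90 < 110
No further insolvencies.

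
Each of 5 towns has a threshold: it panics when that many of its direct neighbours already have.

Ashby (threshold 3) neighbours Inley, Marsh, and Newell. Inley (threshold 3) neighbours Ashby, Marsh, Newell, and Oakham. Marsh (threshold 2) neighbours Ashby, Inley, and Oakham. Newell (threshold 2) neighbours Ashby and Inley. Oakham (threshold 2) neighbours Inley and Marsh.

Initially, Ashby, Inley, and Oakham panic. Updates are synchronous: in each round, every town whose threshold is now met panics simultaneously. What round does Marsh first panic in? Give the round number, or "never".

Round 1 — Ashby, Inley, Oakham panic (initial).
Round 2 — checking thresholds:
  Marsh: 3 of 3 neighbours ≥ 2, panics.
  Newell: 2 of 2 neighbours ≥ 2, panics.
Round 3 — no new panics; cascade stops.

2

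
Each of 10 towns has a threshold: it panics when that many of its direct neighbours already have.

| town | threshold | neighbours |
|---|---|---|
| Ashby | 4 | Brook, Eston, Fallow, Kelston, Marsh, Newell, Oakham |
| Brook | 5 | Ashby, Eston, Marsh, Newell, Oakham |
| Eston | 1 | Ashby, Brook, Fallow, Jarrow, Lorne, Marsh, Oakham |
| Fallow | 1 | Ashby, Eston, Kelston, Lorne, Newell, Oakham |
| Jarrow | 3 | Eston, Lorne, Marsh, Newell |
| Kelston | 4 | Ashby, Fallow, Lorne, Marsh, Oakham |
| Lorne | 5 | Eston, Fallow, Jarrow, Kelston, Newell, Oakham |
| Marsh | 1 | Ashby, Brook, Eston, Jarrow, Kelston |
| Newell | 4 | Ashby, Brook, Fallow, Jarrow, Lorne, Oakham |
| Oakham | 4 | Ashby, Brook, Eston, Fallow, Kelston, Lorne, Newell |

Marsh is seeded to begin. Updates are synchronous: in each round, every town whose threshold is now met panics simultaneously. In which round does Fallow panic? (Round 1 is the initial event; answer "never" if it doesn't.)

3

Round 1 — Marsh panics (initial).
Round 2 — checking thresholds:
  Ashby: 1 of 7 neighbours < 4, below threshold.
  Brook: 1 of 5 neighbours < 5, below threshold.
  Eston: 1 of 7 neighbours ≥ 1, panics.
  Jarrow: 1 of 4 neighbours < 3, below threshold.
  Kelston: 1 of 5 neighbours < 4, below threshold.
Round 3 — checking thresholds:
  Ashby: 2 of 7 neighbours < 4, below threshold.
  Brook: 2 of 5 neighbours < 5, below threshold.
  Fallow: 1 of 6 neighbours ≥ 1, panics.
  Jarrow: 2 of 4 neighbours < 3, below threshold.
  Kelston: 1 of 5 neighbours < 4, below threshold.
  Lorne: 1 of 6 neighbours < 5, below threshold.
  Oakham: 1 of 7 neighbours < 4, below threshold.
Round 4 — no new panics; cascade stops.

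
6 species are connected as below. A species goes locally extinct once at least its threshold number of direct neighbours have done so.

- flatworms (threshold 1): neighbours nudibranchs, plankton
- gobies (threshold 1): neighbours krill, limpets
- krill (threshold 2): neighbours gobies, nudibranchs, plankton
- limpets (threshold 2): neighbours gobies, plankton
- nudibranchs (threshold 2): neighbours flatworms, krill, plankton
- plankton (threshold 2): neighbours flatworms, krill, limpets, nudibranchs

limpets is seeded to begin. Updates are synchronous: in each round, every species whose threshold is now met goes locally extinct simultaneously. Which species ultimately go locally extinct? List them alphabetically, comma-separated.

gobies, limpets

Round 1 — limpets goes locally extinct (initial).
Round 2 — checking thresholds:
  gobies: 1 of 2 neighbours ≥ 1, goes locally extinct.
  plankton: 1 of 4 neighbours < 2, not yet.
Round 3 — no new extinctions; cascade stops.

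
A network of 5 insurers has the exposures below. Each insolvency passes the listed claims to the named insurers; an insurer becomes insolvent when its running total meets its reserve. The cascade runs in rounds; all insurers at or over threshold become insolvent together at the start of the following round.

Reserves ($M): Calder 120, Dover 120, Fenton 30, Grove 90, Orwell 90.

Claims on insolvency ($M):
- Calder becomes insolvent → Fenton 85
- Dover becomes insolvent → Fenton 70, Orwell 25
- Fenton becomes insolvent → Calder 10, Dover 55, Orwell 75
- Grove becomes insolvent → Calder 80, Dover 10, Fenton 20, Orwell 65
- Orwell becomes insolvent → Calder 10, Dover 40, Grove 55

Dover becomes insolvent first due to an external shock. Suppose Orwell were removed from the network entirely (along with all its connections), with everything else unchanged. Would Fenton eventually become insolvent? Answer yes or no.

With Orwell removed:
Round 1 — Dover becomes insolvent (initial).
  Fenton: +70 → 70 ≥ 30
Round 2 — Fenton becomes insolvent.
  Calder: +10 → 10 < 120
No further insolvencies.

yes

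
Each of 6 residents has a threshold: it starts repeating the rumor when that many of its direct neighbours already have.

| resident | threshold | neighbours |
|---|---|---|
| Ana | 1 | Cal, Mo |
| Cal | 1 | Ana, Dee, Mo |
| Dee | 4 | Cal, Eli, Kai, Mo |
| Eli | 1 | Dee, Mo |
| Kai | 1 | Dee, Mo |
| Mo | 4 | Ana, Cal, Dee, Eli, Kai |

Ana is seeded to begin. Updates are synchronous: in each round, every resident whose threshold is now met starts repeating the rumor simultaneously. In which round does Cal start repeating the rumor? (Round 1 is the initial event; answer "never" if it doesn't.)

Round 1 — Ana starts repeating the rumor (initial).
Round 2 — checking thresholds:
  Cal: 1 of 3 neighbours ≥ 1, starts repeating the rumor.
  Mo: 1 of 5 neighbours < 4, holds.
Round 3 — no new spreads; cascade stops.

2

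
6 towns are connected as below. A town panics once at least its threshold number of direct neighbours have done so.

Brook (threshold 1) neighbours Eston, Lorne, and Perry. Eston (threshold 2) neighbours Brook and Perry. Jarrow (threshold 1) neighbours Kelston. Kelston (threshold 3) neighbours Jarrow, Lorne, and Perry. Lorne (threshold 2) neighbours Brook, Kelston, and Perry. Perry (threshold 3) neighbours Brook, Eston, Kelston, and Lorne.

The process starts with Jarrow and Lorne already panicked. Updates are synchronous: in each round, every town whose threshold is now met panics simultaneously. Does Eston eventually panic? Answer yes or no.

no

Round 1 — Jarrow, Lorne panic (initial).
Round 2 — checking thresholds:
  Brook: 1 of 3 neighbours ≥ 1, panics.
  Kelston: 2 of 3 neighbours < 3, below threshold.
  Perry: 1 of 4 neighbours < 3, below threshold.
Round 3 — no new panics; cascade stops.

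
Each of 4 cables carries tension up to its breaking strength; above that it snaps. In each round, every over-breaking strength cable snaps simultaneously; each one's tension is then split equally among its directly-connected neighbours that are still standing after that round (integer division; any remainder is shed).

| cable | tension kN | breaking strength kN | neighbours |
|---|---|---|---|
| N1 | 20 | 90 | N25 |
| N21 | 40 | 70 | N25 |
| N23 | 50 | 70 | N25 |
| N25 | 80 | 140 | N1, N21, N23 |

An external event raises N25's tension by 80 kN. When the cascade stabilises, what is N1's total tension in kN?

73

Round 1 — N25 at 160 > 140. N25 snaps.
  N25 sheds 160 kN to N1, N21, N23: 53 each (1 lost).
    N1: 20+53 = 73 ≤ 90
    N21: 40+53 = 93 > 70
    N23: 50+53 = 103 > 70
Round 2 — N21, N23 snap.
  N21 sheds 93 kN: no online neighbours, lost.
  N23 sheds 103 kN: no online neighbours, lost.
No further breaks.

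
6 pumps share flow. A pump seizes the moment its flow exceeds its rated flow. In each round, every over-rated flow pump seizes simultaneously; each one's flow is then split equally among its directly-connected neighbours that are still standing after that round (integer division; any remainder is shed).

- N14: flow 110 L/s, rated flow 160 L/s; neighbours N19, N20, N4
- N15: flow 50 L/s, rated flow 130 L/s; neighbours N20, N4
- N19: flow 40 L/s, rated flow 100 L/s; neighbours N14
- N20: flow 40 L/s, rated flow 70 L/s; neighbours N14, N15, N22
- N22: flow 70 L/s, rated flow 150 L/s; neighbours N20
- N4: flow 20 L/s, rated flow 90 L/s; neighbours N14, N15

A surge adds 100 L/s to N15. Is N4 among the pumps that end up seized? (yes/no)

Round 1 — N15 at 150 > 130. N15 seizes.
  N15 sheds 150 L/s to N20, N4: 75 each.
    N20: 40+75 = 115 > 70
    N4: 20+75 = 95 > 90
Round 2 — N20, N4 seize.
  N20 sheds 115 L/s to N14, N22: 57 each (1 lost).
    N14: 110+57 = 167 > 160
    N22: 70+57 = 127 ≤ 150
  N4 sheds 95 L/s to N14: 95 each.
    N14: 167+95 = 262 > 160
Round 3 — N14 seizes.
  N14 sheds 262 L/s to N19: 262 each.
    N19: 40+262 = 302 > 100
Round 4 — N19 seizes.
  N19 sheds 302 L/s: no online neighbours, lost.
No further seizures.

yes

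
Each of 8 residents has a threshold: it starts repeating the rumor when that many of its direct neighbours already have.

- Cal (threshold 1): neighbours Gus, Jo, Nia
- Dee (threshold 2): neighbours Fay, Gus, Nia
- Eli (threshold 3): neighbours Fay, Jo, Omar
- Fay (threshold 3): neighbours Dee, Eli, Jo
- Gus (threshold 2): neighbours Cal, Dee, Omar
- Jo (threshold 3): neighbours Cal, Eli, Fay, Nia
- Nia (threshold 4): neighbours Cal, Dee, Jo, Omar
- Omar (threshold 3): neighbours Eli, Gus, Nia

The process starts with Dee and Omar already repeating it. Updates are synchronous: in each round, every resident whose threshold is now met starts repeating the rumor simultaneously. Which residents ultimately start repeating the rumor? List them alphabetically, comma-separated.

Round 1 — Dee, Omar start repeating the rumor (initial).
Round 2 — checking thresholds:
  Eli: 1 of 3 neighbours < 3, holds.
  Fay: 1 of 3 neighbours < 3, holds.
  Gus: 2 of 3 neighbours ≥ 2, starts repeating the rumor.
  Nia: 2 of 4 neighbours < 4, holds.
Round 3 — checking thresholds:
  Cal: 1 of 3 neighbours ≥ 1, starts repeating the rumor.
  Eli: 1 of 3 neighbours < 3, holds.
  Fay: 1 of 3 neighbours < 3, holds.
  Nia: 2 of 4 neighbours < 4, holds.
Round 4 — no new spreads; cascade stops.

Cal, Dee, Gus, Omar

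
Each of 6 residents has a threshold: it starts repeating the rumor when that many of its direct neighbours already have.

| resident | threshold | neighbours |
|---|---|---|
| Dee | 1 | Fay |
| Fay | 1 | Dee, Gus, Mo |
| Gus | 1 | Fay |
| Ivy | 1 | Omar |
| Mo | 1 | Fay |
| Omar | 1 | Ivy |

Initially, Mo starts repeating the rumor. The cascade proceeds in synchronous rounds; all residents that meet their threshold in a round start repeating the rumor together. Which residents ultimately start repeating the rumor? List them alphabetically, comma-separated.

Round 1 — Mo starts repeating the rumor (initial).
Round 2 — checking thresholds:
  Fay: 1 of 3 neighbours ≥ 1, starts repeating the rumor.
Round 3 — checking thresholds:
  Dee: 1 of 1 neighbours ≥ 1, starts repeating the rumor.
  Gus: 1 of 1 neighbours ≥ 1, starts repeating the rumor.
Round 4 — no new spreads; cascade stops.

Dee, Fay, Gus, Mo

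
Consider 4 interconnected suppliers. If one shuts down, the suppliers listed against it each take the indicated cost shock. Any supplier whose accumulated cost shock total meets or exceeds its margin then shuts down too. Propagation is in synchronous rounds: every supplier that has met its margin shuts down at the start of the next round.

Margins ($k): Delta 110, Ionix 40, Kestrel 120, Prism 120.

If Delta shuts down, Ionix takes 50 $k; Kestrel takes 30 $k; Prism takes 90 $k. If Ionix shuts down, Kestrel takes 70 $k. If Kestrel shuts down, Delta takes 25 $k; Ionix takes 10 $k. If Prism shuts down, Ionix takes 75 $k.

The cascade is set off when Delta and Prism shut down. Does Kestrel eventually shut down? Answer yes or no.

no

Round 1 — Delta, Prism shut down (initial).
  Ionix: +50+75 → 125 ≥ 40
  Kestrel: +30 → 30 < 120
Round 2 — Ionix shuts down.
  Kestrel: +70 → 100 < 120
No further shutdowns.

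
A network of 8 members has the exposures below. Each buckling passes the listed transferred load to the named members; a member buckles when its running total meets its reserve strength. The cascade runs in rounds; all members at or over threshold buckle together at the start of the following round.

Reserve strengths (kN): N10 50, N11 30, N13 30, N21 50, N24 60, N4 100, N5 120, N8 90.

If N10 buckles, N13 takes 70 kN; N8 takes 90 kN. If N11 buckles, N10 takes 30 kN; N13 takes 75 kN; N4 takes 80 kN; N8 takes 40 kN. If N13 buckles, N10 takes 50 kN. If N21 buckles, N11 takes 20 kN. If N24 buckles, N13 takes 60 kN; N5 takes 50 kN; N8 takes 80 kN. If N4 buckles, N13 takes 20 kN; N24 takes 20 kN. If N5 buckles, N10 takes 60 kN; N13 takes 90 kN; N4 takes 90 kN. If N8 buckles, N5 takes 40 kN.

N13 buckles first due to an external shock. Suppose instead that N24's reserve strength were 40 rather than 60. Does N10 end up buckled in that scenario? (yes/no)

With N24's reserve strength at 40:
Round 1 — N13 buckles (initial).
  N10: +50 → 50 ≥ 50
Round 2 — N10 buckles.
  N8: +90 → 90 ≥ 90
Round 3 — N8 buckles.
  N5: +40 → 40 < 120
No further bucklings.

yes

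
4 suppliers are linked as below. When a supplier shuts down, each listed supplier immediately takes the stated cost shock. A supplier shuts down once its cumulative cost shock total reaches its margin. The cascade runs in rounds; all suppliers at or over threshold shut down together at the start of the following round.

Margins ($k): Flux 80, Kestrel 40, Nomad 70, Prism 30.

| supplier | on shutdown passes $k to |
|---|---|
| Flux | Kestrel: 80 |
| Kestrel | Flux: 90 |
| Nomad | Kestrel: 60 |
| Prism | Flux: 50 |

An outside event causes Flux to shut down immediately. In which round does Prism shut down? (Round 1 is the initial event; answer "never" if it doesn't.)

Round 1 — Flux shuts down (initial).
  Kestrel: +80 → 80 ≥ 40
Round 2 — Kestrel shuts down.
No further shutdowns.

never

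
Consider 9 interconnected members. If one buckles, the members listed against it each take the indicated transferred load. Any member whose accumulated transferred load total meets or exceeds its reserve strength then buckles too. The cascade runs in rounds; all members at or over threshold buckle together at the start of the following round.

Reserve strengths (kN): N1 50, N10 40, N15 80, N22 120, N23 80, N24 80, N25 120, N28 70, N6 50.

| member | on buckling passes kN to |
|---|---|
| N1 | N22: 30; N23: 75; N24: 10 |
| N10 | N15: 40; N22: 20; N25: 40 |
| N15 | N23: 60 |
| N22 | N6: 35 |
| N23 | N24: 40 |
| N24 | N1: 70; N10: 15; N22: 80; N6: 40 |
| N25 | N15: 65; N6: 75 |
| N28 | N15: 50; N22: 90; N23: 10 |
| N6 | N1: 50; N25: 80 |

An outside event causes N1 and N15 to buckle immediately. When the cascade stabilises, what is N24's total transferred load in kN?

50

Round 1 — N1, N15 buckle (initial).
  N22: +30 → 30 < 120
  N23: +75+60 → 135 ≥ 80
  N24: +10 → 10 < 80
Round 2 — N23 buckles.
  N24: +40 → 50 < 80
No further bucklings.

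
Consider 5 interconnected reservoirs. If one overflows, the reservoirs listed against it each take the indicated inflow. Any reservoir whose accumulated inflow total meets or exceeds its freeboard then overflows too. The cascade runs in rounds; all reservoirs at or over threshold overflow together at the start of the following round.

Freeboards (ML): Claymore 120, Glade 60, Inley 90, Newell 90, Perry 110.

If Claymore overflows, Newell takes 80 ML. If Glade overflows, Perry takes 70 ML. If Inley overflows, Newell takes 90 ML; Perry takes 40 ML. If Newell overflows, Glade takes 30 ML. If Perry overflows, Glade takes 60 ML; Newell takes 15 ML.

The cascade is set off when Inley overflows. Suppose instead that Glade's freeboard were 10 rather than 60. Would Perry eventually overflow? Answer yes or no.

yes

With Glade's freeboard at 10:
Round 1 — Inley overflows (initial).
  Newell: +90 → 90 ≥ 90
  Perry: +40 → 40 < 110
Round 2 — Newell overflows.
  Glade: +30 → 30 ≥ 10
Round 3 — Glade overflows.
  Perry: +70 → 110 ≥ 110
Round 4 — Perry overflows.
No further overflows.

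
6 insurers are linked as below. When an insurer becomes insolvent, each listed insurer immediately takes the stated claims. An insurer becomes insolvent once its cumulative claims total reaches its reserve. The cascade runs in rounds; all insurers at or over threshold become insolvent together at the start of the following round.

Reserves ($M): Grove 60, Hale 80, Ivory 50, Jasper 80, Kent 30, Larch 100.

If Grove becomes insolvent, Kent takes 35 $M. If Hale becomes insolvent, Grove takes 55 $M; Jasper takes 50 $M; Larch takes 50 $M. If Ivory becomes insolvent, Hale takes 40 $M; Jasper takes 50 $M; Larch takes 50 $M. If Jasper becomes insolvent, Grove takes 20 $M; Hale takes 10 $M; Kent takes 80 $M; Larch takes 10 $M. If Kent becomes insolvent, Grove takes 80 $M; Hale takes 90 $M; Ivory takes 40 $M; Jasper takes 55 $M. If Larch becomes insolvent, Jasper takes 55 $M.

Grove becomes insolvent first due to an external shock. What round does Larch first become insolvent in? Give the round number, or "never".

Round 1 — Grove becomes insolvent (initial).
  Kent: +35 → 35 ≥ 30
Round 2 — Kent becomes insolvent.
  Hale: +90 → 90 ≥ 80
  Ivory: +40 → 40 < 50
  Jasper: +55 → 55 < 80
Round 3 — Hale becomes insolvent.
  Jasper: +50 → 105 ≥ 80
  Larch: +50 → 50 < 100
Round 4 — Jasper becomes insolvent.
  Larch: +10 → 60 < 100
No further insolvencies.

never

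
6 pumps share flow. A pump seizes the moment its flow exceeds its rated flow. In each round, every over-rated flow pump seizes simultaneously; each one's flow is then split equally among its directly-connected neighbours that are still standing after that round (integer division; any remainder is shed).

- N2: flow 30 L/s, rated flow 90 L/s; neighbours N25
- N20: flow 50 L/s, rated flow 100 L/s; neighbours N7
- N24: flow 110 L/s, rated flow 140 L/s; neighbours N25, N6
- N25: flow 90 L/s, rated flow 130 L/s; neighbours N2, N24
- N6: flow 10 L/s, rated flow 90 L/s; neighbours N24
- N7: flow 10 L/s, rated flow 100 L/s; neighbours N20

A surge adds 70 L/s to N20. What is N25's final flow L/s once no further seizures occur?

Round 1 — N20 at 120 > 100. N20 seizes.
  N20 sheds 120 L/s to N7: 120 each.
    N7: 10+120 = 130 > 100
Round 2 — N7 seizes.
  N7 sheds 130 L/s: no online neighbours, lost.
No further seizures.

90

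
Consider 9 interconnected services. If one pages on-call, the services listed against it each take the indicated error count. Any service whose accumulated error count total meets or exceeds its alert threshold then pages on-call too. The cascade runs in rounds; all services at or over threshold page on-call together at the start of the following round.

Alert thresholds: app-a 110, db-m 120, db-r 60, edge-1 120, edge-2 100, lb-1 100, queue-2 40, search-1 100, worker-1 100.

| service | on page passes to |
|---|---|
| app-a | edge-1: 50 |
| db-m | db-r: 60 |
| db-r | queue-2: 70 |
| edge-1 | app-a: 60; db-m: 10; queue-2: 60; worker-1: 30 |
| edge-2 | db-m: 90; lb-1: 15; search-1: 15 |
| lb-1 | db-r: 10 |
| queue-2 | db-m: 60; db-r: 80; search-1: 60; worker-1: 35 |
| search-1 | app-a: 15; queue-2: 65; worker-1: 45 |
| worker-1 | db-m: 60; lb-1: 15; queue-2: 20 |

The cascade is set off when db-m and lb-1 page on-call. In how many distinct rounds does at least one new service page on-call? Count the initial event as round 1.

Round 1 — db-m, lb-1 page on-call (initial).
  db-r: +60+10 → 70 ≥ 60
Round 2 — db-r pages on-call.
  queue-2: +70 → 70 ≥ 40
Round 3 — queue-2 pages on-call.
  search-1: +60 → 60 < 100
  worker-1: +35 → 35 < 100
No further pages.

3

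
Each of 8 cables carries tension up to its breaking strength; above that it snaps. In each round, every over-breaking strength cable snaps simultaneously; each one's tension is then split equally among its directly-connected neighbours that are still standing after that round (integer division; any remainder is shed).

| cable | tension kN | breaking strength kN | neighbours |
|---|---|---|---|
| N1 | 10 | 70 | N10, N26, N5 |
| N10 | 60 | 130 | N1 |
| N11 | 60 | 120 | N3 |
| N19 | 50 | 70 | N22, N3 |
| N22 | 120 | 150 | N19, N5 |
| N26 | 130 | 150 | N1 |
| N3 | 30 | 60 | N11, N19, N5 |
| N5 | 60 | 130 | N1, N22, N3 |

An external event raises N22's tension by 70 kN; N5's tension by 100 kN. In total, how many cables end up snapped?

Round 1 — N22 at 190 > 150; N5 at 160 > 130. N22, N5 snap.
  N22 sheds 190 kN to N19: 190 each.
    N19: 50+190 = 240 > 70
  N5 sheds 160 kN to N1, N3: 80 each.
    N1: 10+80 = 90 > 70
    N3: 30+80 = 110 > 60
Round 2 — N1, N19, N3 snap.
  N1 sheds 90 kN to N10, N26: 45 each.
    N10: 60+45 = 105 ≤ 130
    N26: 130+45 = 175 > 150
  N19 sheds 240 kN: no online neighbours, lost.
  N3 sheds 110 kN to N11: 110 each.
    N11: 60+110 = 170 > 120
Round 3 — N11, N26 snap.
  N11 sheds 170 kN: no online neighbours, lost.
  N26 sheds 175 kN: no online neighbours, lost.
No further breaks.

7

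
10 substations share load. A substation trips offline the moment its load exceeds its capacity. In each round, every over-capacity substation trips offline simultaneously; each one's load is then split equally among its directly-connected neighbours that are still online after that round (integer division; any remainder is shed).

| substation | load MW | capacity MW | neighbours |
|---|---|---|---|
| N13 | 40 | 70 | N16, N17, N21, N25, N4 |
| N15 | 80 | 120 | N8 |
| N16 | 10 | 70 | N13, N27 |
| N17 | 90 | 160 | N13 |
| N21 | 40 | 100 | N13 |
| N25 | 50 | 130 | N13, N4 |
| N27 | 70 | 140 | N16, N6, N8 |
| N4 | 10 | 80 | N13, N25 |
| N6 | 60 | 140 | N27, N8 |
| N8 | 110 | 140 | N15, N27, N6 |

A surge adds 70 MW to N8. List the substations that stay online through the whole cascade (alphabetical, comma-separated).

N13, N16, N17, N21, N25, N27, N4, N6

Round 1 — N8 at 180 > 140. N8 trips offline.
  N8 sheds 180 MW to N15, N27, N6: 60 each.
    N15: 80+60 = 140 > 120
    N27: 70+60 = 130 ≤ 140
    N6: 60+60 = 120 ≤ 140
Round 2 — N15 trips offline.
  N15 sheds 140 MW: no online neighbours, lost.
No further trips.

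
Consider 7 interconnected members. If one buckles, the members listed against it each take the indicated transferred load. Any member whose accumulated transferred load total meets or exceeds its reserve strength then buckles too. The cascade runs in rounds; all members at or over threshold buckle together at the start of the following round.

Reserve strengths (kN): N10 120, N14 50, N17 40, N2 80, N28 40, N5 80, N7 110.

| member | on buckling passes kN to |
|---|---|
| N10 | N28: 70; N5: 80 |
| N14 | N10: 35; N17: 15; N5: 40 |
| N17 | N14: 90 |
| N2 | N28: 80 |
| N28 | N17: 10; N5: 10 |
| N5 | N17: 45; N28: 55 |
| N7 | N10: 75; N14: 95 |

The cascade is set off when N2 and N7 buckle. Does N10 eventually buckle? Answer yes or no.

no

Round 1 — N2, N7 buckle (initial).
  N10: +75 → 75 < 120
  N14: +95 → 95 ≥ 50
  N28: +80 → 80 ≥ 40
Round 2 — N14, N28 buckle.
  N10: +35 → 110 < 120
  N17: +15+10 → 25 < 40
  N5: +40+10 → 50 < 80
No further bucklings.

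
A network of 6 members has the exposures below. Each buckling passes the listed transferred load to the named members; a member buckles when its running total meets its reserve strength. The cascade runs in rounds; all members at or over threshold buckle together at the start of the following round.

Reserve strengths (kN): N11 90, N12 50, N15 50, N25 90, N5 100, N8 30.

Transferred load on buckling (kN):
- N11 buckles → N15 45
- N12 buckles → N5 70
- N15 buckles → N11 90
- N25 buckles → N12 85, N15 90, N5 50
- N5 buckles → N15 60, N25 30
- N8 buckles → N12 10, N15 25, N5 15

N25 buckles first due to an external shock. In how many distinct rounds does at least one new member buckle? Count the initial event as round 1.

Round 1 — N25 buckles (initial).
  N12: +85 → 85 ≥ 50
  N15: +90 → 90 ≥ 50
  N5: +50 → 50 < 100
Round 2 — N12, N15 buckle.
  N11: +90 → 90 ≥ 90
  N5: +70 → 120 ≥ 100
Round 3 — N11, N5 buckle.
No further bucklings.

3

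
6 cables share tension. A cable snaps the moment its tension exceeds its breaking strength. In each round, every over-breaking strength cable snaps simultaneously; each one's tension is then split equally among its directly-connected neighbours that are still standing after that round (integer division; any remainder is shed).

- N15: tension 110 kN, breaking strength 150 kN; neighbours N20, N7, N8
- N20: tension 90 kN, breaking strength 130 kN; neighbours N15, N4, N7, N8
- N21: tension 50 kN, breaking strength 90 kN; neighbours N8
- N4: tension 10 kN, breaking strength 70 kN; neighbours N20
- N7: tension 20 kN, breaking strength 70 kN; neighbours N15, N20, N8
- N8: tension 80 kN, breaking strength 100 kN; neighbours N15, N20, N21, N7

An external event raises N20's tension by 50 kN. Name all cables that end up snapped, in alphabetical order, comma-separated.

N15, N20, N7, N8

Round 1 — N20 at 140 > 130. N20 snaps.
  N20 sheds 140 kN to N15, N4, N7, N8: 35 each.
    N15: 110+35 = 145 ≤ 150
    N4: 10+35 = 45 ≤ 70
    N7: 20+35 = 55 ≤ 70
    N8: 80+35 = 115 > 100
Round 2 — N8 snaps.
  N8 sheds 115 kN to N15, N21, N7: 38 each (1 lost).
    N15: 145+38 = 183 > 150
    N21: 50+38 = 88 ≤ 90
    N7: 55+38 = 93 > 70
Round 3 — N15, N7 snap.
  N15 sheds 183 kN: no online neighbours, lost.
  N7 sheds 93 kN: no online neighbours, lost.
No further breaks.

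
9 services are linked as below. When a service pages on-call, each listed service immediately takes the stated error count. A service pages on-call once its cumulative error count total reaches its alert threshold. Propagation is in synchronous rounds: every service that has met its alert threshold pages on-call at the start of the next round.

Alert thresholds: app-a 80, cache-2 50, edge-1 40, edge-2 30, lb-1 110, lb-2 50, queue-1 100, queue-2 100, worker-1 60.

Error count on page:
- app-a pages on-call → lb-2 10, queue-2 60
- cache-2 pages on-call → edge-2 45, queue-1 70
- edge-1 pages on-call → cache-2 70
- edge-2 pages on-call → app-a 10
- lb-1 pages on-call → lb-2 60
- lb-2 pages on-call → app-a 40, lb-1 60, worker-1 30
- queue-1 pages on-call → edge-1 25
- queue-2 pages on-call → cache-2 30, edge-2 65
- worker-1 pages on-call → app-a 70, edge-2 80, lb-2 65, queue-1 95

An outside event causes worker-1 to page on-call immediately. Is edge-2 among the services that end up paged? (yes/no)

Round 1 — worker-1 pages on-call (initial).
  app-a: +70 → 70 < 80
  edge-2: +80 → 80 ≥ 30
  lb-2: +65 → 65 ≥ 50
  queue-1: +95 → 95 < 100
Round 2 — edge-2, lb-2 page on-call.
  app-a: +10+40 → 120 ≥ 80
  lb-1: +60 → 60 < 110
Round 3 — app-a pages on-call.
  queue-2: +60 → 60 < 100
No further pages.

yes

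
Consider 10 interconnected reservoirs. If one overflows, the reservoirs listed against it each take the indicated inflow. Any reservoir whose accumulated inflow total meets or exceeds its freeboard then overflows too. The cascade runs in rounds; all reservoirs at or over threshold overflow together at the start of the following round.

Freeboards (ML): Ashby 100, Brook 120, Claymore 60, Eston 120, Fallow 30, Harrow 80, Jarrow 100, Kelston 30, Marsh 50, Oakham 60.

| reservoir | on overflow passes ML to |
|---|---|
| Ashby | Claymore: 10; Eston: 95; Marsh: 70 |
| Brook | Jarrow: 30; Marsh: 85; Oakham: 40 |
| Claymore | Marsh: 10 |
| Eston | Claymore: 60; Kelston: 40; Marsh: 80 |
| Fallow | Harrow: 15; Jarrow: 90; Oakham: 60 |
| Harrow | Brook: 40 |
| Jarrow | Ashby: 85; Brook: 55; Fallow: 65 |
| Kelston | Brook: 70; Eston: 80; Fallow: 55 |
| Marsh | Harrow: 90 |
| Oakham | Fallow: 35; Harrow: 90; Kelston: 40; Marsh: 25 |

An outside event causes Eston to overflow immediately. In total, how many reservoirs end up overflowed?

Round 1 — Eston overflows (initial).
  Claymore: +60 → 60 ≥ 60
  Kelston: +40 → 40 ≥ 30
  Marsh: +80 → 80 ≥ 50
Round 2 — Claymore, Kelston, Marsh overflow.
  Brook: +70 → 70 < 120
  Fallow: +55 → 55 ≥ 30
  Harrow: +90 → 90 ≥ 80
Round 3 — Fallow, Harrow overflow.
  Brook: +40 → 110 < 120
  Jarrow: +90 → 90 < 100
  Oakham: +60 → 60 ≥ 60
Round 4 — Oakham overflows.
No further overflows.

7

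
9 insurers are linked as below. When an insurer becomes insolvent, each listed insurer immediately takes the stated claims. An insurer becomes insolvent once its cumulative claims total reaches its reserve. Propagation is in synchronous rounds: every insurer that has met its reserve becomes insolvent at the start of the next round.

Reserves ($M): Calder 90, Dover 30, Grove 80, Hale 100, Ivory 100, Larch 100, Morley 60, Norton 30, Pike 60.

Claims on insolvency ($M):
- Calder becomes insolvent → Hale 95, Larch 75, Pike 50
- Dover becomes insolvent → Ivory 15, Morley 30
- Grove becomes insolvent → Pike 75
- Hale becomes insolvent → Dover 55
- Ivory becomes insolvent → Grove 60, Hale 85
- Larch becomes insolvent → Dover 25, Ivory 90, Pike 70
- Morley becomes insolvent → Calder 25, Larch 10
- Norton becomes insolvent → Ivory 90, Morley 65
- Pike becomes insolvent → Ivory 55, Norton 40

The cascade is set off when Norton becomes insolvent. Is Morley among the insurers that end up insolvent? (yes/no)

yes

Round 1 — Norton becomes insolvent (initial).
  Ivory: +90 → 90 < 100
  Morley: +65 → 65 ≥ 60
Round 2 — Morley becomes insolvent.
  Calder: +25 → 25 < 90
  Larch: +10 → 10 < 100
No further insolvencies.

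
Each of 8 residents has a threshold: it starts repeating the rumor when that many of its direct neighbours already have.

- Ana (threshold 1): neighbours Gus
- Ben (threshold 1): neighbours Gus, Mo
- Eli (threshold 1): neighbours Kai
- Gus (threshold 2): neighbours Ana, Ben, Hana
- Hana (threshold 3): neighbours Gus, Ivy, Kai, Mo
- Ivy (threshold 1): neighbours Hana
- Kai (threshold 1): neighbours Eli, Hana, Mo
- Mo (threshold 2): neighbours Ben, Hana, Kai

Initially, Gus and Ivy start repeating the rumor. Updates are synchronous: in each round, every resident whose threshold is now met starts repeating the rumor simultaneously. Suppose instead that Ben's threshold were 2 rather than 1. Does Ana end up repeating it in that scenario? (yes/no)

yes

With Ben's threshold at 2:
Round 1 — Gus, Ivy start repeating the rumor (initial).
Round 2 — checking thresholds:
  Ana: 1 of 1 neighbours ≥ 1, starts repeating the rumor.
  Ben: 1 of 2 neighbours < 2, not yet.
  Hana: 2 of 4 neighbours < 3, not yet.
Round 3 — no new spreads; cascade stops.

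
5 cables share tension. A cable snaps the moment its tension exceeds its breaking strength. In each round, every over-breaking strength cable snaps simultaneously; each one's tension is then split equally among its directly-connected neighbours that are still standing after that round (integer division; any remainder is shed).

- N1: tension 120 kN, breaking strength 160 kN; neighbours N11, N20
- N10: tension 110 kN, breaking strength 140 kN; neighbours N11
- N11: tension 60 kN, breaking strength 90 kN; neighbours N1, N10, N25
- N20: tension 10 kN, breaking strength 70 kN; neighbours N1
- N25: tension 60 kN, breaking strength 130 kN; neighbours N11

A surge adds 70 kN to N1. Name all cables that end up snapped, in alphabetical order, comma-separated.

Round 1 — N1 at 190 > 160. N1 snaps.
  N1 sheds 190 kN to N11, N20: 95 each.
    N11: 60+95 = 155 > 90
    N20: 10+95 = 105 > 70
Round 2 — N11, N20 snap.
  N11 sheds 155 kN to N10, N25: 77 each (1 lost).
    N10: 110+77 = 187 > 140
    N25: 60+77 = 137 > 130
  N20 sheds 105 kN: no online neighbours, lost.
Round 3 — N10, N25 snap.
  N10 sheds 187 kN: no online neighbours, lost.
  N25 sheds 137 kN: no online neighbours, lost.
No further breaks.

N1, N10, N11, N20, N25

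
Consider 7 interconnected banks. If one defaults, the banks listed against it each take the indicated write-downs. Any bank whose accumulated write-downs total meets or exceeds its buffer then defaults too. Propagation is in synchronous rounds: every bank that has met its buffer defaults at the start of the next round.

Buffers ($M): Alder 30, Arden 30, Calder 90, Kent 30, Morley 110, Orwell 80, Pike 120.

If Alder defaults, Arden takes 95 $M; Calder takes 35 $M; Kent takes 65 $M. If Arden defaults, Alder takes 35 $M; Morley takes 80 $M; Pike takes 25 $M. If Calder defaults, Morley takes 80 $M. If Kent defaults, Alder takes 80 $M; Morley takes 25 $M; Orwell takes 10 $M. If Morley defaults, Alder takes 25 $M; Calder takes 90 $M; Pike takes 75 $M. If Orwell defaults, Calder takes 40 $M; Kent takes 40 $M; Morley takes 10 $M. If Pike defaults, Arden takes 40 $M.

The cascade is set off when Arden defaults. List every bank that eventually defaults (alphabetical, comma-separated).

Round 1 — Arden defaults (initial).
  Alder: +35 → 35 ≥ 30
  Morley: +80 → 80 < 110
  Pike: +25 → 25 < 120
Round 2 — Alder defaults.
  Calder: +35 → 35 < 90
  Kent: +65 → 65 ≥ 30
Round 3 — Kent defaults.
  Morley: +25 → 105 < 110
  Orwell: +10 → 10 < 80
No further defaults.

Alder, Arden, Kent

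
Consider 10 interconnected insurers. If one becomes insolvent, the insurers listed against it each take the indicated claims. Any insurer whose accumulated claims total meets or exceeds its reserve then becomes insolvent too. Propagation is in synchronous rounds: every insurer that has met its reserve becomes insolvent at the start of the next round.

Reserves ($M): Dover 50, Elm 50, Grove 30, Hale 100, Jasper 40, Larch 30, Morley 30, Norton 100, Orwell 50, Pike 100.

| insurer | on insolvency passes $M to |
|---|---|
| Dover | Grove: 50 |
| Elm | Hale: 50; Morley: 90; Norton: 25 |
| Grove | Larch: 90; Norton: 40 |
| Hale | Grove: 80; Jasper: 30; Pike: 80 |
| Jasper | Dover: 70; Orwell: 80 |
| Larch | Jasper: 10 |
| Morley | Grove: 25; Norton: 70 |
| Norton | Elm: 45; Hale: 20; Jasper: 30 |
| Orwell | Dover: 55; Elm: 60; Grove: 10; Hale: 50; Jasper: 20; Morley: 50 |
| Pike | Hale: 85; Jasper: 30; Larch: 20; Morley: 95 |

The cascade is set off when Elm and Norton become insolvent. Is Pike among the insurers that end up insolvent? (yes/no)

Round 1 — Elm, Norton become insolvent (initial).
  Hale: +50+20 → 70 < 100
  Jasper: +30 → 30 < 40
  Morley: +90 → 90 ≥ 30
Round 2 — Morley becomes insolvent.
  Grove: +25 → 25 < 30
No further insolvencies.

no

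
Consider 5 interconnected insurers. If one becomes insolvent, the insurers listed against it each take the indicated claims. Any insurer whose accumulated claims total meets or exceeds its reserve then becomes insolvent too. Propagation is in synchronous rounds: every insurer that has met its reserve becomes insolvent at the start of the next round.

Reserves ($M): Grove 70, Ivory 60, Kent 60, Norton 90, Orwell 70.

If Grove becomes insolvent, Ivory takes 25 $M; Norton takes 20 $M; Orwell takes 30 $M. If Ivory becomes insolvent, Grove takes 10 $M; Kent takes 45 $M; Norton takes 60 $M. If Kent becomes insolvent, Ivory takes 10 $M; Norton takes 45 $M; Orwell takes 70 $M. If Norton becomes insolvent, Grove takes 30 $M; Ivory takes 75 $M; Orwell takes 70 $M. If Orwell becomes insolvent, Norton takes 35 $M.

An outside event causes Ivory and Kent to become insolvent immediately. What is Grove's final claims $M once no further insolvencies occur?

Round 1 — Ivory, Kent become insolvent (initial).
  Grove: +10 → 10 < 70
  Norton: +60+45 → 105 ≥ 90
  Orwell: +70 → 70 ≥ 70
Round 2 — Norton, Orwell become insolvent.
  Grove: +30 → 40 < 70
No further insolvencies.

40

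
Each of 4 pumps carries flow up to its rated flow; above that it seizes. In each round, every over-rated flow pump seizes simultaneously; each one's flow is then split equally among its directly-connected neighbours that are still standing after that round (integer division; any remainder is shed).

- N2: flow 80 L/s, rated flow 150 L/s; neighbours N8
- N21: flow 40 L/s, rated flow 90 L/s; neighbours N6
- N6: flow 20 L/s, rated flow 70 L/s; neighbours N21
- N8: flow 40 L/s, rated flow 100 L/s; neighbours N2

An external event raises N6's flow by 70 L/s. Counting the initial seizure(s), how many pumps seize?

Round 1 — N6 at 90 > 70. N6 seizes.
  N6 sheds 90 L/s to N21: 90 each.
    N21: 40+90 = 130 > 90
Round 2 — N21 seizes.
  N21 sheds 130 L/s: no online neighbours, lost.
No further seizures.

2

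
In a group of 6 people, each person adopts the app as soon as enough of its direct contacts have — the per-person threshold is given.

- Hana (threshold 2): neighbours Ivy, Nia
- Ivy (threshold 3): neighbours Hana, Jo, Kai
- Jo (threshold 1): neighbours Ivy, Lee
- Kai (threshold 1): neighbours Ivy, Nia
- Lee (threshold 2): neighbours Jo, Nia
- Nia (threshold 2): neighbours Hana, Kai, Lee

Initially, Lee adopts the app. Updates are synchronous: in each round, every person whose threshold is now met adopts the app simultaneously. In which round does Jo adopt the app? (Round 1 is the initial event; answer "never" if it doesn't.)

2

Round 1 — Lee adopts the app (initial).
Round 2 — checking thresholds:
  Jo: 1 of 2 neighbours ≥ 1, adopts the app.
  Nia: 1 of 3 neighbours < 2, not yet.
Round 3 — no new adoptions; cascade stops.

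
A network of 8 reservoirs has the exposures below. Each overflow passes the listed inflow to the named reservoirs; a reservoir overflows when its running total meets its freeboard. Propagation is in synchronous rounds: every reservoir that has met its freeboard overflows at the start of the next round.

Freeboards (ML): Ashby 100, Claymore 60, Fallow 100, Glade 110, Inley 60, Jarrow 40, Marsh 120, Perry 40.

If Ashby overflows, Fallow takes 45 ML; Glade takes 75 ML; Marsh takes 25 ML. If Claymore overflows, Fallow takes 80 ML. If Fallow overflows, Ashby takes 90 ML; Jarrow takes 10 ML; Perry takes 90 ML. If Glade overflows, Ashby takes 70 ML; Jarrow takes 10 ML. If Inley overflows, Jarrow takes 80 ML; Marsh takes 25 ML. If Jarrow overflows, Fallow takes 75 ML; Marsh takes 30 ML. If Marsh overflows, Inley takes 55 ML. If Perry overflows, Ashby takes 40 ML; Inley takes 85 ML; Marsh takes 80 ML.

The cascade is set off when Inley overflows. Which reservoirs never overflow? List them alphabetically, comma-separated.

Ashby, Claymore, Fallow, Glade, Marsh, Perry

Round 1 — Inley overflows (initial).
  Jarrow: +80 → 80 ≥ 40
  Marsh: +25 → 25 < 120
Round 2 — Jarrow overflows.
  Fallow: +75 → 75 < 100
  Marsh: +30 → 55 < 120
No further overflows.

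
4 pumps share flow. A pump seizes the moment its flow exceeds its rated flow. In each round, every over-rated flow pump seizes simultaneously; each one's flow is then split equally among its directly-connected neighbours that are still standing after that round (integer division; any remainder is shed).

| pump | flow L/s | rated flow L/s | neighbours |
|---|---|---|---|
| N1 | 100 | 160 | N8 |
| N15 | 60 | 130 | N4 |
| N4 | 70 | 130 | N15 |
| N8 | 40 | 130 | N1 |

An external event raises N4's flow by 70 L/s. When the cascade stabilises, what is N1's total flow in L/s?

Round 1 — N4 at 140 > 130. N4 seizes.
  N4 sheds 140 L/s to N15: 140 each.
    N15: 60+140 = 200 > 130
Round 2 — N15 seizes.
  N15 sheds 200 L/s: no online neighbours, lost.
No further seizures.

100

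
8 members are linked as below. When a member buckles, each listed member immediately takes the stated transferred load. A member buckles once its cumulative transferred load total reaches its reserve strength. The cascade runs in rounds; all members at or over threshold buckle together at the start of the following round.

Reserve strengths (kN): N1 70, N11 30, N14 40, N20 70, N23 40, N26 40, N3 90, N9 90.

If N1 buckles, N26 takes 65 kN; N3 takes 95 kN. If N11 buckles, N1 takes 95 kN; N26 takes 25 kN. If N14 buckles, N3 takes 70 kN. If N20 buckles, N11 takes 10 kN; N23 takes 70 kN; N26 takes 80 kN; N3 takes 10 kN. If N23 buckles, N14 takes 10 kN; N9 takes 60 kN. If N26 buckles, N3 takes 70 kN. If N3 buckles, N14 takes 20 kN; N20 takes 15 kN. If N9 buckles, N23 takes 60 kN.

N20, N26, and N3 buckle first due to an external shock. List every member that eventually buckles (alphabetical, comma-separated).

Round 1 — N20, N26, N3 buckle (initial).
  N11: +10 → 10 < 30
  N14: +20 → 20 < 40
  N23: +70 → 70 ≥ 40
Round 2 — N23 buckles.
  N14: +10 → 30 < 40
  N9: +60 → 60 < 90
No further bucklings.

N20, N23, N26, N3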